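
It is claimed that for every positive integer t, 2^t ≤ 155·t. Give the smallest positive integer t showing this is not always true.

A counterexample is any positive integer t such that 2^t > 155·t; we check each in order.
The first 10 eligible values, up to t = 10, all satisfy the conclusion.
t = 11: 2^t = 2048 and 155·t = 1705, so 2048 > 1705.
So t = 11 is the smallest counterexample.

t = 11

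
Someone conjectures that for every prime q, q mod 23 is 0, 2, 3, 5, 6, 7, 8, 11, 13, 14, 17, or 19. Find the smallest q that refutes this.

q = 41

For q = 2, 3, 5, 7, …, 29, 31, 37 the conclusion holds.
q = 41: 41 mod 23 = 18 — not in {0, 2, 3, 5, 6, 7, 8, 11, 13, 14, 17, 19}.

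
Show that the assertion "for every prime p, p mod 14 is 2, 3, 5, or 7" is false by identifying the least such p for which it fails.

p = 11

We need the least prime p for which the claim fails.
For p = 2, 3, 5, 7 the conclusion holds.
p = 11: 11 mod 14 = 11 — not in {2, 3, 5, 7}.
Thus p = 11 disproves the claim, and no smaller p works.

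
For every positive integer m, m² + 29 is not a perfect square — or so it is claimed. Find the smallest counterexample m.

Check each positive integer m in order until m² + 29 is a perfect square.
For m = 1, 2, 3, 4, …, 11, 12, 13 the conclusion holds.
m = 14: 14² + 29 = 225 = 15², a perfect square.
Hence m = 14 is a counterexample.

m = 14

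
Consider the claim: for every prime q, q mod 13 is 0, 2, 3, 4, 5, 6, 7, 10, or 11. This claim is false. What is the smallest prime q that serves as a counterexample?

The first 14 eligible values, up to q = 43, all satisfy the conclusion.
q = 47: 47 mod 13 = 8 — not in {0, 2, 3, 4, 5, 6, 7, 10, 11}.

q = 47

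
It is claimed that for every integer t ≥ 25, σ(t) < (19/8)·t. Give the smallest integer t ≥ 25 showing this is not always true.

t = 25: σ(25) = 31; 31 < 475/8.
t = 26: σ(26) = 42; 42 < 247/4.
t = 27: σ(27) = 40; 40 < 513/8.
t = 28: σ(28) = 56; 56 < 133/2.
t = 29: σ(29) = 30; 30 < 551/8.
t = 30: σ(30) = 72; 72 ≥ 285/4.
Hence t = 30 is a counterexample.

t = 30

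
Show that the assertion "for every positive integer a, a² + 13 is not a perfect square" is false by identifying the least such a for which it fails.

We need the least positive integer a for which a² + 13 is a perfect square.
The first 5 eligible values, up to a = 5, all satisfy the conclusion.
a = 6: 6² + 13 = 49 = 7², a perfect square.

a = 6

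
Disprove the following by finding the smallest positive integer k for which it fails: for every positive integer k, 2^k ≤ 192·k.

k = 12

The first 11 eligible values, up to k = 11, all satisfy the conclusion.
k = 12: 2^k = 4096 and 192·k = 2304, so 4096 > 2304.
So k = 12 is the smallest counterexample.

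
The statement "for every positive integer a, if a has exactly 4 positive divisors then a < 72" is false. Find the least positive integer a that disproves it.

a = 74

A counterexample is any positive integer a such that a has exactly 4 positive divisors but the claim fails; we check each in order.
The first 22 eligible values, up to a = 69, all satisfy the conclusion.
a = 74: τ(74) = 4; 74 ≥ 72.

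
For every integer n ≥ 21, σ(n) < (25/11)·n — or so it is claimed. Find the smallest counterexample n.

Check each integer n ≥ 21 in order until the claim fails.
For n = 21, 22, 23 the conclusion holds.
n = 24: σ(24) = 60; 60 ≥ 600/11.
Thus n = 24 disproves the claim, and no smaller n works.

n = 24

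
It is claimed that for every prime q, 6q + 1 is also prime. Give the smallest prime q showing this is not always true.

q = 19

Check each prime q in order until 6q + 1 is not prime.
For q = 2, 3, 5, 7, 11, 13, 17 the conclusion holds.
q = 19: 6q + 1 = 115 = 5 × 23, not prime.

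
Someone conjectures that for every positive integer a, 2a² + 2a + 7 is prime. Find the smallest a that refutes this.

a = 6

a = 1: 2a² + 2a + 7 = 11, prime.
a = 2: 2a² + 2a + 7 = 19, prime.
a = 3: 2a² + 2a + 7 = 31, prime.
a = 4: 2a² + 2a + 7 = 47, prime.
a = 5: 2a² + 2a + 7 = 67, prime.
a = 6: 2a² + 2a + 7 = 91 = 7 × 13, composite.
So a = 6 is the smallest counterexample.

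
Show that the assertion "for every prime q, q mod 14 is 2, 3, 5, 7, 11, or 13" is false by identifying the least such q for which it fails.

Check each prime q in order until the claim fails.
q = 2: 2 mod 14 = 2.
q = 3: 3 mod 14 = 3.
q = 5: 5 mod 14 = 5.
q = 7: 7 mod 14 = 7.
q = 11: 11 mod 14 = 11.
q = 13: 13 mod 14 = 13.
q = 17: 17 mod 14 = 3.
q = 19: 19 mod 14 = 5.
q = 23: 23 mod 14 = 9 — not in {2, 3, 5, 7, 11, 13}.

q = 23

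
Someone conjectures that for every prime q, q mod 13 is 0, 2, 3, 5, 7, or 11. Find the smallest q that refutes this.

q = 2: 2 mod 13 = 2.
q = 3: 3 mod 13 = 3.
q = 5: 5 mod 13 = 5.
q = 7: 7 mod 13 = 7.
q = 11: 11 mod 13 = 11.
q = 13: 13 mod 13 = 0.
q = 17: 17 mod 13 = 4 — not in {0, 2, 3, 5, 7, 11}.

q = 17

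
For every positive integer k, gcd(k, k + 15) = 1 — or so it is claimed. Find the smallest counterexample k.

k = 3

A counterexample is any positive integer k such that gcd(k, k + 15) > 1; we check each in order.
k = 1: gcd(1, 16) = 1.
k = 2: gcd(2, 17) = 1.
k = 3: gcd(3, 18) = 3.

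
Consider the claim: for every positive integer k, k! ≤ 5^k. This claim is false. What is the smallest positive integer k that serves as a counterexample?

Check each positive integer k in order until k! > 5^k.
The first 11 eligible values, up to k = 11, all satisfy the conclusion.
k = 12: k! = 479001600 and 5^k = 244140625, so 479001600 > 244140625.

k = 12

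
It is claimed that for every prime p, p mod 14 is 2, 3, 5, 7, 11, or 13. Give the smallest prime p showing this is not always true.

p = 2: 2 mod 14 = 2.
p = 3: 3 mod 14 = 3.
p = 5: 5 mod 14 = 5.
p = 7: 7 mod 14 = 7.
p = 11: 11 mod 14 = 11.
p = 13: 13 mod 14 = 13.
p = 17: 17 mod 14 = 3.
p = 19: 19 mod 14 = 5.
p = 23: 23 mod 14 = 9 — not in {2, 3, 5, 7, 11, 13}.

p = 23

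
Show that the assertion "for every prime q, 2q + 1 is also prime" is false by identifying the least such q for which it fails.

q = 7

A counterexample is any prime q such that 2q + 1 is not prime; we check each in order.
q = 2: 2q + 1 = 5, prime.
q = 3: 2q + 1 = 7, prime.
q = 5: 2q + 1 = 11, prime.
q = 7: 2q + 1 = 15 = 3 × 5, not prime.
Hence q = 7 is a counterexample.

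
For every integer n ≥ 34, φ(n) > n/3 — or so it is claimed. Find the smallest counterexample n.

n = 36

A counterexample is any integer n ≥ 34 such that the claim fails; we check each in order.
For n = 34, 35 the conclusion holds.
n = 36: φ(36) = 12 and 36/3 = 12, so φ(36) ≤ 36/3.
Thus n = 36 disproves the claim, and no smaller n works.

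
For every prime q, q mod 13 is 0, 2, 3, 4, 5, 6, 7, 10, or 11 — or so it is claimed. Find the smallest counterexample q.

q = 47

A counterexample is any prime q such that the claim fails; we check each in order.
For q = 2, 3, 5, 7, …, 37, 41, 43 the conclusion holds.
q = 47: 47 mod 13 = 8 — not in {0, 2, 3, 4, 5, 6, 7, 10, 11}.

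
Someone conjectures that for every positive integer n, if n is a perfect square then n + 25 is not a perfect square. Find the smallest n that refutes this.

n = 144

The first 11 eligible values, up to n = 121, all satisfy the conclusion.
n = 144: 144 = 12² and 144 + 25 = 169 = 13².
Thus n = 144 disproves the claim, and no smaller n works.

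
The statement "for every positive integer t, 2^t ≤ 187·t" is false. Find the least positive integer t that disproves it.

Check each positive integer t in order until 2^t > 187·t.
For t = 1, 2, 3, 4, …, 9, 10, 11 the conclusion holds.
t = 12: 2^t = 4096 and 187·t = 2244, so 4096 > 2244.

t = 12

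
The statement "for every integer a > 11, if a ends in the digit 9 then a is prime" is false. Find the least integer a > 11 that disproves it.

a = 39

A counterexample is any integer a > 11 such that a ends in the digit 9 but a is not prime; we check each in order.
a = 19: 19 ends in 9 and is prime.
a = 29: 29 ends in 9 and is prime.
a = 39: 39 ends in 9; 39 = 3 × 13, composite.
So a = 39 is the smallest counterexample.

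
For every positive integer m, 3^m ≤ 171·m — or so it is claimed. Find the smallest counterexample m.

m = 7

A counterexample is any positive integer m such that 3^m > 171·m; we check each in order.
For m = 1, 2, 3, 4, 5, 6 the conclusion holds.
m = 7: 3^m = 2187 and 171·m = 1197, so 2187 > 1197.
Thus m = 7 disproves the claim, and no smaller m works.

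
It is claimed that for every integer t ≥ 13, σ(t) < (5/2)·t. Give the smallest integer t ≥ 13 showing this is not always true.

t = 24

A counterexample is any integer t ≥ 13 such that the claim fails; we check each in order.
For t = 13, 14, 15, 16, …, 21, 22, 23 the conclusion holds.
t = 24: σ(24) = 60; 60 ≥ 60.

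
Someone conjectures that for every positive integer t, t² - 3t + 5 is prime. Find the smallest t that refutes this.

A counterexample is any positive integer t such that t² - 3t + 5 is not prime; we check each in order.
t = 1: t² - 3t + 5 = 3, prime.
t = 2: t² - 3t + 5 = 3, prime.
t = 3: t² - 3t + 5 = 5, prime.
t = 4: t² - 3t + 5 = 9 = 3 × 3, composite.
So t = 4 is the smallest counterexample.

t = 4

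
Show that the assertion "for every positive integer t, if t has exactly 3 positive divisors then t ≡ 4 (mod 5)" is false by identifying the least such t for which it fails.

For t = 4, 9 the conclusion holds.
t = 25: τ(25) = 3; 25 ≡ 0 (mod 5).

t = 25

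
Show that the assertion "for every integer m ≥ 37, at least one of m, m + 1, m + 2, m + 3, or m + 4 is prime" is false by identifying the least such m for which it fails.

m = 48

For m = 37, 38, 39, 40, …, 45, 46, 47 the conclusion holds.
m = 48: 48 = 2 × 24; 49 = 7 × 7; 50 = 2 × 25; 51 = 3 × 17; 52 = 2 × 26 — all composite.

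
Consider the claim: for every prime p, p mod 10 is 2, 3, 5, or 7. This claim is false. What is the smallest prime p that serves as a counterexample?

A counterexample is any prime p such that the claim fails; we check each in order.
The first 4 eligible values, up to p = 7, all satisfy the conclusion.
p = 11: 11 mod 10 = 1 — not in {2, 3, 5, 7}.
Hence p = 11 is a counterexample.

p = 11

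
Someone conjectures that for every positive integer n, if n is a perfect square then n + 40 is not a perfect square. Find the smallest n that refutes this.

n = 1: 1 + 40 = 41, not a perfect square.
n = 4: 4 + 40 = 44, not a perfect square.
n = 9: 9 = 3² and 9 + 40 = 49 = 7².
So n = 9 is the smallest counterexample.

n = 9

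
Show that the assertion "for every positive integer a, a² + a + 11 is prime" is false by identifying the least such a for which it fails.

a = 10

Check each positive integer a in order until a² + a + 11 is not prime.
For a = 1, 2, 3, 4, 5, 6, 7, 8, 9 the conclusion holds.
a = 10: a² + a + 11 = 121 = 11 × 11, composite.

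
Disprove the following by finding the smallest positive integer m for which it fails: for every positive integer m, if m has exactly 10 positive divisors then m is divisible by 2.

The first 9 eligible values, up to m = 368, all satisfy the conclusion.
m = 405: τ(405) = 10; 405 mod 2 = 1.

m = 405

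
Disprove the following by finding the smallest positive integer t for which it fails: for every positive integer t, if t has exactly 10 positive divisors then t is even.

t = 405

For t = 48, 80, 112, 162, 176, 208, 272, 304, 368 the conclusion holds.
t = 405: divisors of 405: 10 divisors; 405 is odd.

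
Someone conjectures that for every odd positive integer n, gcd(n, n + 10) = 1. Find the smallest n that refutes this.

Check each odd positive integer n in order until gcd(n, n + 10) > 1.
n = 1: gcd(1, 11) = 1.
n = 3: gcd(3, 13) = 1.
n = 5: gcd(5, 15) = 5.
Hence n = 5 is a counterexample.

n = 5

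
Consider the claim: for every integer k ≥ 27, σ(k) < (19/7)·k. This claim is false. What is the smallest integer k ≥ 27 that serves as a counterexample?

k = 60

A counterexample is any integer k ≥ 27 such that the claim fails; we check each in order.
The first 33 eligible values, up to k = 59, all satisfy the conclusion.
k = 60: σ(60) = 168; 168 ≥ 1140/7.
So k = 60 is the smallest counterexample.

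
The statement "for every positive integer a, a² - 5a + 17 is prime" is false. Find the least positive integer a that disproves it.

a = 13

Check each positive integer a in order until a² - 5a + 17 is not prime.
The first 12 eligible values, up to a = 12, all satisfy the conclusion.
a = 13: a² - 5a + 17 = 121 = 11 × 11, composite.
Thus a = 13 disproves the claim, and no smaller a works.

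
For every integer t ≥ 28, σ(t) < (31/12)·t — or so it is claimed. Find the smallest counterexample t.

Check each integer t ≥ 28 in order until the claim fails.
The first 20 eligible values, up to t = 47, all satisfy the conclusion.
t = 48: σ(48) = 124; 124 ≥ 124.
Hence t = 48 is a counterexample.

t = 48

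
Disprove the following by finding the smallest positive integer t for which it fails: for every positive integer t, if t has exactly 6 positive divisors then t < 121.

t = 124

A counterexample is any positive integer t such that t has exactly 6 positive divisors but the claim fails; we check each in order.
For t = 12, 18, 20, 28, …, 99, 116, 117 the conclusion holds.
t = 124: τ(124) = 6; 124 ≥ 121.
So t = 124 is the smallest counterexample.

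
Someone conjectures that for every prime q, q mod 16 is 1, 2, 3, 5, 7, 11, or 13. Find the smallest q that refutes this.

For q = 2, 3, 5, 7, 11, 13, 17, 19, 23, 29 the conclusion holds.
q = 31: 31 mod 16 = 15 — not in {1, 2, 3, 5, 7, 11, 13}.

q = 31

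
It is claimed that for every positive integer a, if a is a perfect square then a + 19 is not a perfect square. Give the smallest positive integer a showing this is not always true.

We need the least positive integer a for which a is a perfect square but a + 19 is a perfect square.
The first 8 eligible values, up to a = 64, all satisfy the conclusion.
a = 81: 81 = 9² and 81 + 19 = 100 = 10².
Thus a = 81 disproves the claim, and no smaller a works.

a = 81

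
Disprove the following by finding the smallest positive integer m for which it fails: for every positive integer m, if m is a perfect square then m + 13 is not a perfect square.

Check each positive integer m in order until m is a perfect square but m + 13 is a perfect square.
For m = 1, 4, 9, 16, 25 the conclusion holds.
m = 36: 36 = 6² and 36 + 13 = 49 = 7².

m = 36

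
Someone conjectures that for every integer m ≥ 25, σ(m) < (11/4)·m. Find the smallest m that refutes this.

m = 60

Check each integer m ≥ 25 in order until the claim fails.
For m = 25, 26, 27, 28, …, 57, 58, 59 the conclusion holds.
m = 60: σ(60) = 168; 168 ≥ 165.
Hence m = 60 is a counterexample.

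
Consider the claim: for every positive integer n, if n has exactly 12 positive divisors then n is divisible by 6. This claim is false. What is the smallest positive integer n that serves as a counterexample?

n = 140

A counterexample is any positive integer n such that n has exactly 12 positive divisors but n is not divisible by 6; we check each in order.
For n = 60, 72, 84, 90, 96, 108, 126, 132 the conclusion holds.
n = 140: τ(140) = 12; 140 mod 6 = 2.
So n = 140 is the smallest counterexample.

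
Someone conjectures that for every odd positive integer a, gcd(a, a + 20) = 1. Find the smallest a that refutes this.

a = 5

A counterexample is any odd positive integer a such that gcd(a, a + 20) > 1; we check each in order.
a = 1: gcd(1, 21) = 1.
a = 3: gcd(3, 23) = 1.
a = 5: gcd(5, 25) = 5.
So a = 5 is the smallest counterexample.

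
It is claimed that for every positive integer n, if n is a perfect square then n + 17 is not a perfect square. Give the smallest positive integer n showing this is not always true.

n = 64

Check each positive integer n in order until n is a perfect square but n + 17 is a perfect square.
For n = 1, 4, 9, 16, 25, 36, 49 the conclusion holds.
n = 64: 64 = 8² and 64 + 17 = 81 = 9².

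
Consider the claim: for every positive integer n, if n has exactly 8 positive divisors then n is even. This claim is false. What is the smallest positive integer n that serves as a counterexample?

A counterexample is any positive integer n such that n has exactly 8 positive divisors but n is odd; we check each in order.
For n = 24, 30, 40, 42, …, 88, 102, 104 the conclusion holds.
n = 105: divisors of 105: 1, 3, 5, 7, 15, 21, 35, 105; 105 is odd.
Thus n = 105 disproves the claim, and no smaller n works.

n = 105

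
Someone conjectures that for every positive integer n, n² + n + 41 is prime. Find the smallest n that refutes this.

Check each positive integer n in order until n² + n + 41 is not prime.
The first 39 eligible values, up to n = 39, all satisfy the conclusion.
n = 40: n² + n + 41 = 1681 = 41 × 41, composite.
Hence n = 40 is a counterexample.

n = 40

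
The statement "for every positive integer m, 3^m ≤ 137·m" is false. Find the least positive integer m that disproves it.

A counterexample is any positive integer m such that 3^m > 137·m; we check each in order.
For m = 1, 2, 3, 4, 5, 6 the conclusion holds.
m = 7: 3^m = 2187 and 137·m = 959, so 2187 > 959.
Hence m = 7 is a counterexample.

m = 7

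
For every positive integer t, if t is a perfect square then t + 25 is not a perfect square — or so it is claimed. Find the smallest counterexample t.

t = 144

A counterexample is any positive integer t such that t is a perfect square but t + 25 is a perfect square; we check each in order.
The first 11 eligible values, up to t = 121, all satisfy the conclusion.
t = 144: 144 = 12² and 144 + 25 = 169 = 13².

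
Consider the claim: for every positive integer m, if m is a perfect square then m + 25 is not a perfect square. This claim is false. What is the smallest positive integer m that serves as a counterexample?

m = 144

We need the least positive integer m for which m is a perfect square but m + 25 is a perfect square.
For m = 1, 4, 9, 16, …, 81, 100, 121 the conclusion holds.
m = 144: 144 = 12² and 144 + 25 = 169 = 13².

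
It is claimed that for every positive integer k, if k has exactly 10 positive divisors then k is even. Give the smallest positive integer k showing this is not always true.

k = 405

A counterexample is any positive integer k such that k has exactly 10 positive divisors but k is odd; we check each in order.
For k = 48, 80, 112, 162, 176, 208, 272, 304, 368 the conclusion holds.
k = 405: divisors of 405: 10 divisors; 405 is odd.
Thus k = 405 disproves the claim, and no smaller k works.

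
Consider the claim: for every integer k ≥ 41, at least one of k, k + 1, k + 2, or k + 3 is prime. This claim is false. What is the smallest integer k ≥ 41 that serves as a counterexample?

k = 48

A counterexample is any integer k ≥ 41 such that k, k + 1, k + 2, k + 3 are all composite; we check each in order.
For k = 41, 42, 43, 44, 45, 46, 47 the conclusion holds.
k = 48: 48 = 2 × 24; 49 = 7 × 7; 50 = 2 × 25; 51 = 3 × 17 — all composite.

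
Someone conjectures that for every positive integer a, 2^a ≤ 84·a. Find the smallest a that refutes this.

We need the least positive integer a for which 2^a > 84·a.
For a = 1, 2, 3, 4, 5, 6, 7, 8, 9 the conclusion holds.
a = 10: 2^a = 1024 and 84·a = 840, so 1024 > 840.
So a = 10 is the smallest counterexample.

a = 10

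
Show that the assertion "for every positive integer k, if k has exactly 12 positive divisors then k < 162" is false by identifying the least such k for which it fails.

A counterexample is any positive integer k such that k has exactly 12 positive divisors but the claim fails; we check each in order.
The first 12 eligible values, up to k = 160, all satisfy the conclusion.
k = 198: τ(198) = 12; 198 ≥ 162.
Thus k = 198 disproves the claim, and no smaller k works.

k = 198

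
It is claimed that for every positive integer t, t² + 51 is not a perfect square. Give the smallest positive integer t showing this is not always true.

For t = 1, 2, 3, 4, 5, 6 the conclusion holds.
t = 7: 7² + 51 = 100 = 10², a perfect square.
Thus t = 7 disproves the claim, and no smaller t works.

t = 7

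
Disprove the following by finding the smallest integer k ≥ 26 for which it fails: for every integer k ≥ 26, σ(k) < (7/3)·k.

k = 30

We need the least integer k ≥ 26 for which the claim fails.
For k = 26, 27, 28, 29 the conclusion holds.
k = 30: σ(30) = 72; 72 ≥ 70.
So k = 30 is the smallest counterexample.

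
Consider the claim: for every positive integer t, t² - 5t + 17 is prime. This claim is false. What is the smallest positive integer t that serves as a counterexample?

Check each positive integer t in order until t² - 5t + 17 is not prime.
The first 12 eligible values, up to t = 12, all satisfy the conclusion.
t = 13: t² - 5t + 17 = 121 = 11 × 11, composite.
Hence t = 13 is a counterexample.

t = 13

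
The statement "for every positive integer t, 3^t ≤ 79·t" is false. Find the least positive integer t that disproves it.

We need the least positive integer t for which 3^t > 79·t.
The first 5 eligible values, up to t = 5, all satisfy the conclusion.
t = 6: 3^t = 729 and 79·t = 474, so 729 > 474.

t = 6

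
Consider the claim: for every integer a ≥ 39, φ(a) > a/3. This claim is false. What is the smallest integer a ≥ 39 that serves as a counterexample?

A counterexample is any integer a ≥ 39 such that the claim fails; we check each in order.
For a = 39, 40, 41 the conclusion holds.
a = 42: φ(42) = 12 and 42/3 = 14, so φ(42) ≤ 42/3.
Hence a = 42 is a counterexample.

a = 42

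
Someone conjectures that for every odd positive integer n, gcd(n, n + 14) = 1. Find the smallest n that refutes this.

A counterexample is any odd positive integer n such that gcd(n, n + 14) > 1; we check each in order.
n = 1: gcd(1, 15) = 1.
n = 3: gcd(3, 17) = 1.
n = 5: gcd(5, 19) = 1.
n = 7: gcd(7, 21) = 7.

n = 7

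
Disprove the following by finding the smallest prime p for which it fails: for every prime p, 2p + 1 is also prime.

A counterexample is any prime p such that 2p + 1 is not prime; we check each in order.
For p = 2, 3, 5 the conclusion holds.
p = 7: 2p + 1 = 15 = 3 × 5, not prime.
So p = 7 is the smallest counterexample.

p = 7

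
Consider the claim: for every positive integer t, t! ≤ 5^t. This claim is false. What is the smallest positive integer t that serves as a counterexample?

For t = 1, 2, 3, 4, …, 9, 10, 11 the conclusion holds.
t = 12: t! = 479001600 and 5^t = 244140625, so 479001600 > 244140625.
Hence t = 12 is a counterexample.

t = 12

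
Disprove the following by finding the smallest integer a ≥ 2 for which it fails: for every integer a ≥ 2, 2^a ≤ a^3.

We need the least integer a ≥ 2 for which 2^a > a^3.
For a = 2, 3, 4, 5, 6, 7, 8, 9 the conclusion holds.
a = 10: 2^a = 1024 and a^3 = 1000, so 1024 > 1000.

a = 10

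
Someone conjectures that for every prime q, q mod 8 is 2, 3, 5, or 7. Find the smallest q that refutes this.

q = 17

We need the least prime q for which the claim fails.
For q = 2, 3, 5, 7, 11, 13 the conclusion holds.
q = 17: 17 mod 8 = 1 — not in {2, 3, 5, 7}.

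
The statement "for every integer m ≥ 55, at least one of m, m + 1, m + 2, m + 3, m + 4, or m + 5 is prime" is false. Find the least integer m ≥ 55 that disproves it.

m = 90

We need the least integer m ≥ 55 for which m, m + 1, m + 2, m + 3, m + 4, m + 5 are all composite.
For m = 55, 56, 57, 58, …, 87, 88, 89 the conclusion holds.
m = 90: 90 = 2 × 45; 91 = 7 × 13; 92 = 2 × 46; 93 = 3 × 31; 94 = 2 × 47; 95 = 5 × 19 — all composite.
Thus m = 90 disproves the claim, and no smaller m works.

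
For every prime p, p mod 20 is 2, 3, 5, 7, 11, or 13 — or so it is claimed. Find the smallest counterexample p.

p = 17

We need the least prime p for which the claim fails.
The first 6 eligible values, up to p = 13, all satisfy the conclusion.
p = 17: 17 mod 20 = 17 — not in {2, 3, 5, 7, 11, 13}.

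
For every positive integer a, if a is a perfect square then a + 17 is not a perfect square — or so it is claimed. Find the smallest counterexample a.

A counterexample is any positive integer a such that a is a perfect square but a + 17 is a perfect square; we check each in order.
a = 1: 1 + 17 = 18, not a perfect square.
a = 4: 4 + 17 = 21, not a perfect square.
a = 9: 9 + 17 = 26, not a perfect square.
a = 16: 16 + 17 = 33, not a perfect square.
a = 25: 25 + 17 = 42, not a perfect square.
a = 36: 36 + 17 = 53, not a perfect square.
a = 49: 49 + 17 = 66, not a perfect square.
a = 64: 64 = 8² and 64 + 17 = 81 = 9².

a = 64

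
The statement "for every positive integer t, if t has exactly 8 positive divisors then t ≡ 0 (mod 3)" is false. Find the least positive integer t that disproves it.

We need the least positive integer t for which t has exactly 8 positive divisors but the claim fails.
t = 24: τ(24) = 8; 24 ≡ 0 (mod 3).
t = 30: τ(30) = 8; 30 ≡ 0 (mod 3).
t = 40: τ(40) = 8; 40 ≡ 1 (mod 3).

t = 40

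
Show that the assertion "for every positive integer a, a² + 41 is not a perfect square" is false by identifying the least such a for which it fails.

We need the least positive integer a for which a² + 41 is a perfect square.
For a = 1, 2, 3, 4, …, 17, 18, 19 the conclusion holds.
a = 20: 20² + 41 = 441 = 21², a perfect square.
So a = 20 is the smallest counterexample.

a = 20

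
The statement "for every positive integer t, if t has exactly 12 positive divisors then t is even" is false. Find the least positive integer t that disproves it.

For t = 60, 72, 84, 90, …, 294, 306, 308 the conclusion holds.
t = 315: divisors of 315: 12 divisors; 315 is odd.

t = 315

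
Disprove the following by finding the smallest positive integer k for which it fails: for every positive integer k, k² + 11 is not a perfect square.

k = 5

A counterexample is any positive integer k such that k² + 11 is a perfect square; we check each in order.
The first 4 eligible values, up to k = 4, all satisfy the conclusion.
k = 5: 5² + 11 = 36 = 6², a perfect square.
Hence k = 5 is a counterexample.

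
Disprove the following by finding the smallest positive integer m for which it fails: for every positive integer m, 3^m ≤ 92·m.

m = 6

The first 5 eligible values, up to m = 5, all satisfy the conclusion.
m = 6: 3^m = 729 and 92·m = 552, so 729 > 552.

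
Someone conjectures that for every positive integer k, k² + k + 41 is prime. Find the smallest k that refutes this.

For k = 1, 2, 3, 4, …, 37, 38, 39 the conclusion holds.
k = 40: k² + k + 41 = 1681 = 41 × 41, composite.

k = 40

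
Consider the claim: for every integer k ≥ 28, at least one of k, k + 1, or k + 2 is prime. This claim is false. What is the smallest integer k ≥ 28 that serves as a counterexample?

k = 32

We need the least integer k ≥ 28 for which k, k + 1, k + 2 are all composite.
k = 28: 29 is prime.
k = 29: 29 is prime.
k = 30: 31 is prime.
k = 31: 31 is prime.
k = 32: 32 = 2 × 16; 33 = 3 × 11; 34 = 2 × 17 — all composite.
Hence k = 32 is a counterexample.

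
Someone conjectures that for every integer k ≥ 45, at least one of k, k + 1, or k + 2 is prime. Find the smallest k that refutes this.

k = 48

A counterexample is any integer k ≥ 45 such that k, k + 1, k + 2 are all composite; we check each in order.
For k = 45, 46, 47 the conclusion holds.
k = 48: 48 = 2 × 24; 49 = 7 × 7; 50 = 2 × 25 — all composite.
Hence k = 48 is a counterexample.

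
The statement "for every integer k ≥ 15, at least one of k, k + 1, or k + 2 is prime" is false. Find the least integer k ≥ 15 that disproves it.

k = 20

The first 5 eligible values, up to k = 19, all satisfy the conclusion.
k = 20: 20 = 2 × 10; 21 = 3 × 7; 22 = 2 × 11 — all composite.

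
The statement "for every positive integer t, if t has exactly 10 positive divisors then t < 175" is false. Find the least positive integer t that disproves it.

We need the least positive integer t for which t has exactly 10 positive divisors but the claim fails.
For t = 48, 80, 112, 162 the conclusion holds.
t = 176: τ(176) = 10; 176 ≥ 175.

t = 176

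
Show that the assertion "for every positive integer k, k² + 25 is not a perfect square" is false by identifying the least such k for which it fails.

For k = 1, 2, 3, 4, …, 9, 10, 11 the conclusion holds.
k = 12: 12² + 25 = 169 = 13², a perfect square.
Hence k = 12 is a counterexample.

k = 12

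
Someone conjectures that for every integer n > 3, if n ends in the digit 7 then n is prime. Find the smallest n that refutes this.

n = 7: 7 ends in 7 and is prime.
n = 17: 17 ends in 7 and is prime.
n = 27: 27 ends in 7; 27 = 3 × 9, composite.
So n = 27 is the smallest counterexample.

n = 27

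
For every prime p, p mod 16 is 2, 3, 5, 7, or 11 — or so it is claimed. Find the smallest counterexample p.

A counterexample is any prime p such that the claim fails; we check each in order.
For p = 2, 3, 5, 7, 11 the conclusion holds.
p = 13: 13 mod 16 = 13 — not in {2, 3, 5, 7, 11}.
Hence p = 13 is a counterexample.

p = 13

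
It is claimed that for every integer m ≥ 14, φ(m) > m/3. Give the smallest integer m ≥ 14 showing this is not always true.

m = 18

Check each integer m ≥ 14 in order until the claim fails.
m = 14: φ(14) = 6 and 14/3 = 14/3, so φ(14) > 14/3.
m = 15: φ(15) = 8 and 15/3 = 5, so φ(15) > 15/3.
m = 16: φ(16) = 8 and 16/3 = 16/3, so φ(16) > 16/3.
m = 17: φ(17) = 16 and 17/3 = 17/3, so φ(17) > 17/3.
m = 18: φ(18) = 6 and 18/3 = 6, so φ(18) ≤ 18/3.
Thus m = 18 disproves the claim, and no smaller m works.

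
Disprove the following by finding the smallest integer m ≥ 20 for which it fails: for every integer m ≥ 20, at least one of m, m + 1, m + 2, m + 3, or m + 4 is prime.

m = 24

A counterexample is any integer m ≥ 20 such that m, m + 1, m + 2, m + 3, m + 4 are all composite; we check each in order.
The first 4 eligible values, up to m = 23, all satisfy the conclusion.
m = 24: 24 = 2 × 12; 25 = 5 × 5; 26 = 2 × 13; 27 = 3 × 9; 28 = 2 × 14 — all composite.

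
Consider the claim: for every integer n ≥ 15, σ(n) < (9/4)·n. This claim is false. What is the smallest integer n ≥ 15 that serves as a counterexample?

For n = 15, 16, 17, 18, 19, 20, 21, 22, 23 the conclusion holds.
n = 24: σ(24) = 60; 60 ≥ 54.
Thus n = 24 disproves the claim, and no smaller n works.

n = 24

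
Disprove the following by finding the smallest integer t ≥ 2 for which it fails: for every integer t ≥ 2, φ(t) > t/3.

The first 4 eligible values, up to t = 5, all satisfy the conclusion.
t = 6: φ(6) = 2 and 6/3 = 2, so φ(6) ≤ 6/3.
Hence t = 6 is a counterexample.

t = 6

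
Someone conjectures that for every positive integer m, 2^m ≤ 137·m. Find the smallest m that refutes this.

A counterexample is any positive integer m such that 2^m > 137·m; we check each in order.
For m = 1, 2, 3, 4, 5, 6, 7, 8, 9, 10 the conclusion holds.
m = 11: 2^m = 2048 and 137·m = 1507, so 2048 > 1507.

m = 11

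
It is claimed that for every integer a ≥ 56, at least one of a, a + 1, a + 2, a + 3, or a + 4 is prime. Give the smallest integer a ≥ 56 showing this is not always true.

A counterexample is any integer a ≥ 56 such that a, a + 1, a + 2, a + 3, a + 4 are all composite; we check each in order.
a = 56: 59 is prime.
a = 57: 59 is prime.
a = 58: 59 is prime.
a = 59: 59 is prime.
a = 60: 61 is prime.
a = 61: 61 is prime.
a = 62: 62 = 2 × 31; 63 = 3 × 21; 64 = 2 × 32; 65 = 5 × 13; 66 = 2 × 33 — all composite.

a = 62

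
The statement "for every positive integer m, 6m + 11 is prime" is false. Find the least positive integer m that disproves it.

For m = 1, 2, 3 the conclusion holds.
m = 4: 6m + 11 = 35 = 5 × 7, composite.

m = 4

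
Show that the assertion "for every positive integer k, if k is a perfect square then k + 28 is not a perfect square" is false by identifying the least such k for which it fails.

The first 5 eligible values, up to k = 25, all satisfy the conclusion.
k = 36: 36 = 6² and 36 + 28 = 64 = 8².
Hence k = 36 is a counterexample.

k = 36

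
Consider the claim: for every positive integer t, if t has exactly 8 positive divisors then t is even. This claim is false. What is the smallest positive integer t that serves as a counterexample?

For t = 24, 30, 40, 42, …, 88, 102, 104 the conclusion holds.
t = 105: divisors of 105: 1, 3, 5, 7, 15, 21, 35, 105; 105 is odd.
So t = 105 is the smallest counterexample.

t = 105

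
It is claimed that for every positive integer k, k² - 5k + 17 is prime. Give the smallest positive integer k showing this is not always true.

A counterexample is any positive integer k such that k² - 5k + 17 is not prime; we check each in order.
For k = 1, 2, 3, 4, …, 10, 11, 12 the conclusion holds.
k = 13: k² - 5k + 17 = 121 = 11 × 11, composite.

k = 13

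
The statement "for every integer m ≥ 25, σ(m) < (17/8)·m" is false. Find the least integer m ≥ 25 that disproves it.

m = 30

We need the least integer m ≥ 25 for which the claim fails.
m = 25: σ(25) = 31; 31 < 425/8.
m = 26: σ(26) = 42; 42 < 221/4.
m = 27: σ(27) = 40; 40 < 459/8.
m = 28: σ(28) = 56; 56 < 119/2.
m = 29: σ(29) = 30; 30 < 493/8.
m = 30: σ(30) = 72; 72 ≥ 255/4.
Hence m = 30 is a counterexample.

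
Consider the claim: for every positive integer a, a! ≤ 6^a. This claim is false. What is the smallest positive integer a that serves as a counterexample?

The first 13 eligible values, up to a = 13, all satisfy the conclusion.
a = 14: a! = 87178291200 and 6^a = 78364164096, so 87178291200 > 78364164096.

a = 14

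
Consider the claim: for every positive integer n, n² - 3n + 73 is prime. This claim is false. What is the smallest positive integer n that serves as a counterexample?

n = 4

We need the least positive integer n for which n² - 3n + 73 is not prime.
n = 1: n² - 3n + 73 = 71, prime.
n = 2: n² - 3n + 73 = 71, prime.
n = 3: n² - 3n + 73 = 73, prime.
n = 4: n² - 3n + 73 = 77 = 7 × 11, composite.
So n = 4 is the smallest counterexample.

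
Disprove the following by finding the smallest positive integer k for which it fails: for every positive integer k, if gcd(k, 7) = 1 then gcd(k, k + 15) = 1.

k = 3

We need the least positive integer k for which gcd(k, 7) = 1 but gcd(k, k + 15) > 1.
k = 1: gcd(1, 16) = 1.
k = 2: gcd(2, 17) = 1.
k = 3: gcd(3, 18) = 3.
Hence k = 3 is a counterexample.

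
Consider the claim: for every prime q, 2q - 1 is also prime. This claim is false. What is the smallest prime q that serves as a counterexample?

For q = 2, 3 the conclusion holds.
q = 5: 2q - 1 = 9 = 3 × 3, not prime.

q = 5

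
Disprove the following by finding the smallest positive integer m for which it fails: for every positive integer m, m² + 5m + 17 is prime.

A counterexample is any positive integer m such that m² + 5m + 17 is not prime; we check each in order.
m = 1: m² + 5m + 17 = 23, prime.
m = 2: m² + 5m + 17 = 31, prime.
m = 3: m² + 5m + 17 = 41, prime.
m = 4: m² + 5m + 17 = 53, prime.
m = 5: m² + 5m + 17 = 67, prime.
m = 6: m² + 5m + 17 = 83, prime.
m = 7: m² + 5m + 17 = 101, prime.
m = 8: m² + 5m + 17 = 121 = 11 × 11, composite.
So m = 8 is the smallest counterexample.

m = 8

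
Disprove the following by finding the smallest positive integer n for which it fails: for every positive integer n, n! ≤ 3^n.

n = 1: n! = 1 and 3^n = 3, so 1 ≤ 3.
n = 2: n! = 2 and 3^n = 9, so 2 ≤ 9.
n = 3: n! = 6 and 3^n = 27, so 6 ≤ 27.
n = 4: n! = 24 and 3^n = 81, so 24 ≤ 81.
n = 5: n! = 120 and 3^n = 243, so 120 ≤ 243.
n = 6: n! = 720 and 3^n = 729, so 720 ≤ 729.
n = 7: n! = 5040 and 3^n = 2187, so 5040 > 2187.
Thus n = 7 disproves the claim, and no smaller n works.

n = 7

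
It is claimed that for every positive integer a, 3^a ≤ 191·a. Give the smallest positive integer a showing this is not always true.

The first 6 eligible values, up to a = 6, all satisfy the conclusion.
a = 7: 3^a = 2187 and 191·a = 1337, so 2187 > 1337.

a = 7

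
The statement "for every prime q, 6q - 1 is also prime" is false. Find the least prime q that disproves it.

Check each prime q in order until 6q - 1 is not prime.
The first 4 eligible values, up to q = 7, all satisfy the conclusion.
q = 11: 6q - 1 = 65 = 5 × 13, not prime.
Thus q = 11 disproves the claim, and no smaller q works.

q = 11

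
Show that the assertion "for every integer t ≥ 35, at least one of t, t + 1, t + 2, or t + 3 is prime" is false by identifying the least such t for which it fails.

t = 48

The first 13 eligible values, up to t = 47, all satisfy the conclusion.
t = 48: 48 = 2 × 24; 49 = 7 × 7; 50 = 2 × 25; 51 = 3 × 17 — all composite.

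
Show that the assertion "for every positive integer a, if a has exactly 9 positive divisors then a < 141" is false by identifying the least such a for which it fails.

a = 196

For a = 36, 100 the conclusion holds.
a = 196: τ(196) = 9; 196 ≥ 141.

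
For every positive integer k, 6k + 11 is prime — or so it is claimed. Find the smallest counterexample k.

k = 4

A counterexample is any positive integer k such that 6k + 11 is not prime; we check each in order.
k = 1: 6k + 11 = 17, prime.
k = 2: 6k + 11 = 23, prime.
k = 3: 6k + 11 = 29, prime.
k = 4: 6k + 11 = 35 = 5 × 7, composite.
Thus k = 4 disproves the claim, and no smaller k works.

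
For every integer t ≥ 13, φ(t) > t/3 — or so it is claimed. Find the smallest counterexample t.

t = 18

We need the least integer t ≥ 13 for which the claim fails.
For t = 13, 14, 15, 16, 17 the conclusion holds.
t = 18: φ(18) = 6 and 18/3 = 6, so φ(18) ≤ 18/3.
So t = 18 is the smallest counterexample.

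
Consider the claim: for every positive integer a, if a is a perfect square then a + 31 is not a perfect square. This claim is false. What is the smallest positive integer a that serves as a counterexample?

a = 225

Check each positive integer a in order until a is a perfect square but a + 31 is a perfect square.
The first 14 eligible values, up to a = 196, all satisfy the conclusion.
a = 225: 225 = 15² and 225 + 31 = 256 = 16².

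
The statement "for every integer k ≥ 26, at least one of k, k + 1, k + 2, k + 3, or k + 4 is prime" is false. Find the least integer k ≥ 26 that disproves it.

k = 32

For k = 26, 27, 28, 29, 30, 31 the conclusion holds.
k = 32: 32 = 2 × 16; 33 = 3 × 11; 34 = 2 × 17; 35 = 5 × 7; 36 = 2 × 18 — all composite.
Thus k = 32 disproves the claim, and no smaller k works.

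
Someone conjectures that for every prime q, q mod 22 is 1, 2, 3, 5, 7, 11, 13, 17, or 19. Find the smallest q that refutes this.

The first 10 eligible values, up to q = 29, all satisfy the conclusion.
q = 31: 31 mod 22 = 9 — not in {1, 2, 3, 5, 7, 11, 13, 17, 19}.

q = 31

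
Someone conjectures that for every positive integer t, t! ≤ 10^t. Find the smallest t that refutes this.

t = 25

We need the least positive integer t for which t! > 10^t.
For t = 1, 2, 3, 4, …, 22, 23, 24 the conclusion holds.
t = 25: t! = 15511210043330985984000000 and 10^t = 10000000000000000000000000, so 15511210043330985984000000 > 10000000000000000000000000.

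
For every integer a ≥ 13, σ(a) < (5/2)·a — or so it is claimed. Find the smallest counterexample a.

We need the least integer a ≥ 13 for which the claim fails.
The first 11 eligible values, up to a = 23, all satisfy the conclusion.
a = 24: σ(24) = 60; 60 ≥ 60.
So a = 24 is the smallest counterexample.

a = 24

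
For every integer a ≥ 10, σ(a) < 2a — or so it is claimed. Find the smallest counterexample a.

Check each integer a ≥ 10 in order until the claim fails.
a = 10: σ(10) = 18; 18 < 20.
a = 11: σ(11) = 12; 12 < 22.
a = 12: σ(12) = 28; 28 ≥ 24.

a = 12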